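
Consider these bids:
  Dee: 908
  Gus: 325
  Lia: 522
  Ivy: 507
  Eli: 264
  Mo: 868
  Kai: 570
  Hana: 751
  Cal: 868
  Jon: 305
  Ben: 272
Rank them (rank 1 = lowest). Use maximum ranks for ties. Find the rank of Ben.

Sorted (ascending): 264, 272, 305, 325, 507, 522, 570, 751, 868, 868, 908
The 2 values of 868 occupy positions 9–10 → each gets rank 10.
Ben has value 272 → rank 2.

2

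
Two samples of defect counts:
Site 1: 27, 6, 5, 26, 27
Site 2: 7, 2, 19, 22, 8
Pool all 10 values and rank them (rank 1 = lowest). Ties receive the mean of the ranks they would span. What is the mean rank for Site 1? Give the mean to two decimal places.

Sorted (ascending): 2, 5, 6, 7, 8, 19, 22, 26, 27, 27
The 2 values of 27 occupy positions 9–10 → average rank (9+10)/2 = 9.5.
Site 1 values → pooled ranks: 27→9.5, 6→3, 5→2, 26→8, 27→9.5
Mean rank = (9.5 + 3 + 2 + 8 + 9.5) / 5 = 6.40

6.40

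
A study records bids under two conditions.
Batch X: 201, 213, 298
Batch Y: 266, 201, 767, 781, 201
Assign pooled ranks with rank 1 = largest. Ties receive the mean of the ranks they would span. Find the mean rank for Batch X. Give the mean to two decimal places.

5.00

Sorted (descending): 781, 767, 298, 266, 213, 201, 201, 201
The 3 values of 201 occupy positions 6–8 → average rank 7.
Batch X values → pooled ranks: 201→7, 213→5, 298→3
Mean rank = (7 + 5 + 3) / 3 = 5.00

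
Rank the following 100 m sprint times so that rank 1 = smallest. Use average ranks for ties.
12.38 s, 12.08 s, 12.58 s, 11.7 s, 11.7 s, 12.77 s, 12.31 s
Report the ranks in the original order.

5, 3, 6, 1.5, 1.5, 7, 4

Sorted (ascending): 11.7, 11.7, 12.08, 12.31, 12.38, 12.58, 12.77
The 2 values of 11.7 occupy positions 1–2 → average rank (1+2)/2 = 1.5.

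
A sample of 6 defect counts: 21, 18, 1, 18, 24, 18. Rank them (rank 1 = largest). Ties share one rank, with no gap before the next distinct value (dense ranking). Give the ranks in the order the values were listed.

Sorted (descending): 24, 21, 18, 18, 18, 1
The 3 values of 18 share dense rank 3.
Remaining distinct values take the next consecutive integers.

2, 3, 4, 3, 1, 3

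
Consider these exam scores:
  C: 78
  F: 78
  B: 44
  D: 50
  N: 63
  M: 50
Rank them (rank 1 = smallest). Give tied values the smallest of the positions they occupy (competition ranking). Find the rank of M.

2

Sorted (ascending): 44, 50, 50, 63, 78, 78
The 2 values of 50 occupy positions 2–3 → each gets rank 2.
The 2 values of 78 occupy positions 5–6 → each gets rank 5.
M has value 50 → rank 2.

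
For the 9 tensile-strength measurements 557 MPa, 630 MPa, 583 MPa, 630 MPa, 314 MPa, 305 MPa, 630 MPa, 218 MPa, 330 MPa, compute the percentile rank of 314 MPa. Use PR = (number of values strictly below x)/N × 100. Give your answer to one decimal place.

N = 9.
Strictly below 314: 2. Equal to 314: 1.
PR = 2/9 × 100 = 22.2

22.2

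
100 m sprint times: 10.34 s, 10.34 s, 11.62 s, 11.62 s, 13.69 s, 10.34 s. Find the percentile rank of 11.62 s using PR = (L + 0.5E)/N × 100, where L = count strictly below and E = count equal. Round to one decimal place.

66.7

N = 6.
Strictly below 11.62: 3. Equal to 11.62: 2.
PR = (3 + 0.5·2)/6 × 100 = 66.7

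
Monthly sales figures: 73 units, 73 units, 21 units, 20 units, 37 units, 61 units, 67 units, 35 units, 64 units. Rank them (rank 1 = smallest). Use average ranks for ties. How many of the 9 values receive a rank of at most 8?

7

Sorted (ascending): 20, 21, 35, 37, 61, 64, 67, 73, 73
The 2 values of 73 occupy positions 8–9 → average rank (8+9)/2 = 8.5.
Ranks ≤ 8: {1, 2, 3, 4, 5, 6, 7} → 7 values.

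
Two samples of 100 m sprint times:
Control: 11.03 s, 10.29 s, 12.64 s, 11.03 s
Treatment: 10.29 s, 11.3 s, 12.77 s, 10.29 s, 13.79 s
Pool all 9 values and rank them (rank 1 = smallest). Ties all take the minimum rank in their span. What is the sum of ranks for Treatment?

Sorted (ascending): 10.29, 10.29, 10.29, 11.03, 11.03, 11.3, 12.64, 12.77, 13.79
The 3 values of 10.29 occupy positions 1–3 → each gets rank 1.
The 2 values of 11.03 occupy positions 4–5 → each gets rank 4.
Treatment values → pooled ranks: 10.29→1, 11.3→6, 12.77→8, 10.29→1, 13.79→9
Rank sum = 1 + 6 + 8 + 1 + 9 = 25

25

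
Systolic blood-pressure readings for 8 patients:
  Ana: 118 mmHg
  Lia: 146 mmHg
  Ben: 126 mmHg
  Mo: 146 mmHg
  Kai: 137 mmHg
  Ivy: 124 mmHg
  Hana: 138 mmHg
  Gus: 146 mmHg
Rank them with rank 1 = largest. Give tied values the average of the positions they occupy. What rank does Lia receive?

2

Sorted (descending): 146, 146, 146, 138, 137, 126, 124, 118
The 3 values of 146 occupy positions 1–3 → average rank 2.
Lia has value 146 mmHg → rank 2.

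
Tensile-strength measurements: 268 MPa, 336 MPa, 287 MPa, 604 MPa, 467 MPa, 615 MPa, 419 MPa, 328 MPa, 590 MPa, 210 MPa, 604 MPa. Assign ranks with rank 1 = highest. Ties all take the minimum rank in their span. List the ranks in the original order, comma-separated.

10, 7, 9, 2, 5, 1, 6, 8, 4, 11, 2

Sorted (descending): 615, 604, 604, 590, 467, 419, 336, 328, 287, 268, 210
The 2 values of 604 occupy positions 2–3 → each gets rank 2.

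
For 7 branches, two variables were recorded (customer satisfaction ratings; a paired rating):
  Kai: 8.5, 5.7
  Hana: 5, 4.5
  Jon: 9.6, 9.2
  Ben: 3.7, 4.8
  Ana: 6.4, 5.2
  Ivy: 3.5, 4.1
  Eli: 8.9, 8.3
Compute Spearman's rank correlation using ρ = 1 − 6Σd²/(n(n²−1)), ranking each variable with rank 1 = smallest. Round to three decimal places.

0.964

Ranks of variable 1: 5, 3, 7, 2, 4, 1, 6
Ranks of variable 2: 5, 2, 7, 3, 4, 1, 6
d = r₁ − r₂: 0, 1, 0, -1, 0, 0, 0
d²: 0, 1, 0, 1, 0, 0, 0; Σd² = 2
ρ = 1 − 6·2/(7·48) = 1 − 12/336 = 0.964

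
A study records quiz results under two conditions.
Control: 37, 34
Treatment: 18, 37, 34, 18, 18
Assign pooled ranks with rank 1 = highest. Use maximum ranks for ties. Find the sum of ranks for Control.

6

Sorted (descending): 37, 37, 34, 34, 18, 18, 18
The 2 values of 37 occupy positions 1–2 → each gets rank 2.
The 2 values of 34 occupy positions 3–4 → each gets rank 4.
The 3 values of 18 occupy positions 5–7 → each gets rank 7.
Control values → pooled ranks: 37→2, 34→4
Rank sum = 2 + 4 = 6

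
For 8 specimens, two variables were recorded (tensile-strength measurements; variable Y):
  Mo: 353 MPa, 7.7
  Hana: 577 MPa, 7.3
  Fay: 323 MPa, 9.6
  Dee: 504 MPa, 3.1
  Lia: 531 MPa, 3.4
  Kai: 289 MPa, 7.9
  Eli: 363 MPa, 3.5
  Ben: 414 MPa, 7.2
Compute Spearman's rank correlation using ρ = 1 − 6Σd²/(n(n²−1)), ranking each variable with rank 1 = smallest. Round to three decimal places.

-0.690

Ranks of variable 1: 3, 8, 2, 6, 7, 1, 4, 5
Ranks of variable 2: 6, 5, 8, 1, 2, 7, 3, 4
d = r₁ − r₂: -3, 3, -6, 5, 5, -6, 1, 1
d²: 9, 9, 36, 25, 25, 36, 1, 1; Σd² = 142
ρ = 1 − 6·142/(8·63) = 1 − 852/504 = -0.690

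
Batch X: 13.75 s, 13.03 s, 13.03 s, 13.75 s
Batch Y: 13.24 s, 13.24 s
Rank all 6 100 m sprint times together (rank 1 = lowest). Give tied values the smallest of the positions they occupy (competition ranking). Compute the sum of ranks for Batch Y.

Sorted (ascending): 13.03, 13.03, 13.24, 13.24, 13.75, 13.75
The 2 values of 13.03 occupy positions 1–2 → each gets rank 1.
The 2 values of 13.24 occupy positions 3–4 → each gets rank 3.
The 2 values of 13.75 occupy positions 5–6 → each gets rank 5.
Batch Y values → pooled ranks: 13.24→3, 13.24→3
Rank sum = 3 + 3 = 6

6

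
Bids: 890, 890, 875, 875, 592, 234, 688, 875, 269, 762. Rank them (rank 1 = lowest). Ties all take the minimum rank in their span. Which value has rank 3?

592

Sorted (ascending): 234, 269, 592, 688, 762, 875, 875, 875, 890, 890
The 3 values of 875 occupy positions 6–8 → each gets rank 6.
The 2 values of 890 occupy positions 9–10 → each gets rank 9.
Rank 3 → value 592.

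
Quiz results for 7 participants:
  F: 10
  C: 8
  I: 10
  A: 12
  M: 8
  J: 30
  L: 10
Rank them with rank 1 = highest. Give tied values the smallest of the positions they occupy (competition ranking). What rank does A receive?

Sorted (descending): 30, 12, 10, 10, 10, 8, 8
The 3 values of 10 occupy positions 3–5 → each gets rank 3.
The 2 values of 8 occupy positions 6–7 → each gets rank 6.
A has value 12 → rank 2.

2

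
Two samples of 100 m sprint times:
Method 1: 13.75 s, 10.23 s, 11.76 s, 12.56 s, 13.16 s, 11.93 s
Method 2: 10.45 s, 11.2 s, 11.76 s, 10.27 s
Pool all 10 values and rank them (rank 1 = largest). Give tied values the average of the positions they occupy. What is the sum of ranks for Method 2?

29.5

Sorted (descending): 13.75, 13.16, 12.56, 11.93, 11.76, 11.76, 11.2, 10.45, 10.27, 10.23
The 2 values of 11.76 occupy positions 5–6 → average rank (5+6)/2 = 5.5.
Method 2 values → pooled ranks: 10.45→8, 11.2→7, 11.76→5.5, 10.27→9
Rank sum = 8 + 7 + 5.5 + 9 = 29.5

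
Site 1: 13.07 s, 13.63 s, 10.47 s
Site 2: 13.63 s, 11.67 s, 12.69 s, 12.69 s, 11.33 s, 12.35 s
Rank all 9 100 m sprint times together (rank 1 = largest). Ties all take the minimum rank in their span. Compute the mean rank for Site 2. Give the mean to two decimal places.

Sorted (descending): 13.63, 13.63, 13.07, 12.69, 12.69, 12.35, 11.67, 11.33, 10.47
The 2 values of 13.63 occupy positions 1–2 → each gets rank 1.
The 2 values of 12.69 occupy positions 4–5 → each gets rank 4.
Site 2 values → pooled ranks: 13.63→1, 11.67→7, 12.69→4, 12.69→4, 11.33→8, 12.35→6
Mean rank = (1 + 7 + 4 + 4 + 8 + 6) / 6 = 5.00

5.00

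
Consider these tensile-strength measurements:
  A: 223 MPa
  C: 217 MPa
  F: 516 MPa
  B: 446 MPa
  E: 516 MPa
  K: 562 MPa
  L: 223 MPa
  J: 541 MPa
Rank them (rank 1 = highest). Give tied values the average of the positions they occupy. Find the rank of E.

Sorted (descending): 562, 541, 516, 516, 446, 223, 223, 217
The 2 values of 516 occupy positions 3–4 → average rank (3+4)/2 = 3.5.
The 2 values of 223 occupy positions 6–7 → average rank (6+7)/2 = 6.5.
E has value 516 MPa → rank 3.5.

3.5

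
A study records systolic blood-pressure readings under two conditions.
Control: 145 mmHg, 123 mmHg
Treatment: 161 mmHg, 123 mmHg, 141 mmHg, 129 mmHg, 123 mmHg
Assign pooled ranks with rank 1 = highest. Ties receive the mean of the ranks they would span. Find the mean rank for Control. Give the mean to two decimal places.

Sorted (descending): 161, 145, 141, 129, 123, 123, 123
The 3 values of 123 occupy positions 5–7 → average rank 6.
Control values → pooled ranks: 145→2, 123→6
Mean rank = (2 + 6) / 2 = 4.00

4.00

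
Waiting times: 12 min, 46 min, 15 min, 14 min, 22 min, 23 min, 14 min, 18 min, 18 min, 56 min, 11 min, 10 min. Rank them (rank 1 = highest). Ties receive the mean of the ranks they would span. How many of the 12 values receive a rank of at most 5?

4

Sorted (descending): 56, 46, 23, 22, 18, 18, 15, 14, 14, 12, 11, 10
The 2 values of 18 occupy positions 5–6 → average rank (5+6)/2 = 5.5.
The 2 values of 14 occupy positions 8–9 → average rank (8+9)/2 = 8.5.
Ranks ≤ 5: {1, 2, 3, 4} → 4 values.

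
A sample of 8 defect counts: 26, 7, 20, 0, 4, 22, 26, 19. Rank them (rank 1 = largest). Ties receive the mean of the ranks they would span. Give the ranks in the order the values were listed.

1.5, 6, 4, 8, 7, 3, 1.5, 5

Sorted (descending): 26, 26, 22, 20, 19, 7, 4, 0
The 2 values of 26 occupy positions 1–2 → average rank (1+2)/2 = 1.5.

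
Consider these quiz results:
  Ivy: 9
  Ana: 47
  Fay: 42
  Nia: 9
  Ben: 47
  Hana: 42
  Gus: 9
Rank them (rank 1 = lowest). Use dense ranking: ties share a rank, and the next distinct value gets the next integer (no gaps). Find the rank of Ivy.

Sorted (ascending): 9, 9, 9, 42, 42, 47, 47
The 3 values of 9 share dense rank 1.
The 2 values of 42 share dense rank 2.
The 2 values of 47 share dense rank 3.
Ivy has value 9 → rank 1.

1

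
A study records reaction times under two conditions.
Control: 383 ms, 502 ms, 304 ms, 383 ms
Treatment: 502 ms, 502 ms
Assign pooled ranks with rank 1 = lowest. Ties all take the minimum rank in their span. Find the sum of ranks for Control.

Sorted (ascending): 304, 383, 383, 502, 502, 502
The 2 values of 383 occupy positions 2–3 → each gets rank 2.
The 3 values of 502 occupy positions 4–6 → each gets rank 4.
Control values → pooled ranks: 383→2, 502→4, 304→1, 383→2
Rank sum = 2 + 4 + 1 + 2 = 9

9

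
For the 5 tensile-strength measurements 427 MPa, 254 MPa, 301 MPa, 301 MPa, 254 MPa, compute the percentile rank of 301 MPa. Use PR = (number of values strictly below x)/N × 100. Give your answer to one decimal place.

40.0

N = 5.
Strictly below 301: 2. Equal to 301: 2.
PR = 2/5 × 100 = 40.0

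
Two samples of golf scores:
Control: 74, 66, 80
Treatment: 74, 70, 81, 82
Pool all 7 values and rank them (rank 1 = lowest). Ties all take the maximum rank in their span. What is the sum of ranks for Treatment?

19

Sorted (ascending): 66, 70, 74, 74, 80, 81, 82
The 2 values of 74 occupy positions 3–4 → each gets rank 4.
Treatment values → pooled ranks: 74→4, 70→2, 81→6, 82→7
Rank sum = 4 + 2 + 6 + 7 = 19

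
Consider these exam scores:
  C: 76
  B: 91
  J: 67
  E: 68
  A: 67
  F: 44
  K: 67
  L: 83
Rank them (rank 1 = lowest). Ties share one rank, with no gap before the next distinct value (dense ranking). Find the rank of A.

2

Sorted (ascending): 44, 67, 67, 67, 68, 76, 83, 91
The 3 values of 67 share dense rank 2.
Remaining distinct values take the next consecutive integers.
A has value 67 → rank 2.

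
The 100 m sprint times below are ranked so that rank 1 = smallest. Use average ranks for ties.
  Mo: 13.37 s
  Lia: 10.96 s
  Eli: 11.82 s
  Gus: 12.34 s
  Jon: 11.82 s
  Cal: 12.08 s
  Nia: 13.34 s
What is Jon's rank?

2.5

Sorted (ascending): 10.96, 11.82, 11.82, 12.08, 12.34, 13.34, 13.37
The 2 values of 11.82 occupy positions 2–3 → average rank (2+3)/2 = 2.5.
Jon has value 11.82 s → rank 2.5.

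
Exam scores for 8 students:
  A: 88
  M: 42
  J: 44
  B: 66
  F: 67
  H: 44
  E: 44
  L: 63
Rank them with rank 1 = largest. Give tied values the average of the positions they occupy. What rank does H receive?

6

Sorted (descending): 88, 67, 66, 63, 44, 44, 44, 42
The 3 values of 44 occupy positions 5–7 → average rank 6.
H has value 44 → rank 6.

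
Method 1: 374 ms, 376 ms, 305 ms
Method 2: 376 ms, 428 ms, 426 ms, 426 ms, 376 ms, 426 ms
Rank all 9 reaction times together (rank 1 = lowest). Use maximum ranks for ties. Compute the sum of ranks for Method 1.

Sorted (ascending): 305, 374, 376, 376, 376, 426, 426, 426, 428
The 3 values of 376 occupy positions 3–5 → each gets rank 5.
The 3 values of 426 occupy positions 6–8 → each gets rank 8.
Method 1 values → pooled ranks: 374→2, 376→5, 305→1
Rank sum = 2 + 5 + 1 = 8

8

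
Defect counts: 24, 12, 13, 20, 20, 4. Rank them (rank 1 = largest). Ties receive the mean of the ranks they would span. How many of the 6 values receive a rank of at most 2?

Sorted (descending): 24, 20, 20, 13, 12, 4
The 2 values of 20 occupy positions 2–3 → average rank (2+3)/2 = 2.5.
Ranks ≤ 2: {1} → 1 value.

1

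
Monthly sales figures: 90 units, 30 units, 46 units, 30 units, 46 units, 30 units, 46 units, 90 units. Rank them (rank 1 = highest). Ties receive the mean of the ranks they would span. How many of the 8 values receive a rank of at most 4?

5

Sorted (descending): 90, 90, 46, 46, 46, 30, 30, 30
The 2 values of 90 occupy positions 1–2 → average rank (1+2)/2 = 1.5.
The 3 values of 46 occupy positions 3–5 → average rank 4.
The 3 values of 30 occupy positions 6–8 → average rank 7.
Ranks ≤ 4: {1.5, 1.5, 4, 4, 4} → 5 values.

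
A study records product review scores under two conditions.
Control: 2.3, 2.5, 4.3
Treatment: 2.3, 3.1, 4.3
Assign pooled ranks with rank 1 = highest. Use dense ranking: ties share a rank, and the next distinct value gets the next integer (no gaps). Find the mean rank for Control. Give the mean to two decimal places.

Sorted (descending): 4.3, 4.3, 3.1, 2.5, 2.3, 2.3
The 2 values of 4.3 share dense rank 1.
The 2 values of 2.3 share dense rank 4.
Remaining distinct values take the next consecutive integers.
Control values → pooled ranks: 2.3→4, 2.5→3, 4.3→1
Mean rank = (4 + 3 + 1) / 3 = 2.67

2.67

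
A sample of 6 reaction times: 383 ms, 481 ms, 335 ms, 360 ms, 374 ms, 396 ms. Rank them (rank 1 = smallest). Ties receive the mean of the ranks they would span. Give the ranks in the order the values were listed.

4, 6, 1, 2, 3, 5

Sorted (ascending): 335, 360, 374, 383, 396, 481
No ties — each value takes its position as its rank.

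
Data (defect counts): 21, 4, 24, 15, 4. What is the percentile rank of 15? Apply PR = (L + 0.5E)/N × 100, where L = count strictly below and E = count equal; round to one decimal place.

N = 5.
Strictly below 15: 2. Equal to 15: 1.
PR = (2 + 0.5·1)/5 × 100 = 50.0

50.0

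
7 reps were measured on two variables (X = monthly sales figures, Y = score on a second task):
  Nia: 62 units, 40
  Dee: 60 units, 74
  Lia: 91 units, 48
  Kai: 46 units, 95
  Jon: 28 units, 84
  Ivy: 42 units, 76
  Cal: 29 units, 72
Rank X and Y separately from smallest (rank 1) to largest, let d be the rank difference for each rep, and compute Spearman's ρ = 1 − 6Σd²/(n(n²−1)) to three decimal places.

Ranks of variable 1: 6, 5, 7, 4, 1, 3, 2
Ranks of variable 2: 1, 4, 2, 7, 6, 5, 3
d = r₁ − r₂: 5, 1, 5, -3, -5, -2, -1
d²: 25, 1, 25, 9, 25, 4, 1; Σd² = 90
ρ = 1 − 6·90/(7·48) = 1 − 540/336 = -0.607

-0.607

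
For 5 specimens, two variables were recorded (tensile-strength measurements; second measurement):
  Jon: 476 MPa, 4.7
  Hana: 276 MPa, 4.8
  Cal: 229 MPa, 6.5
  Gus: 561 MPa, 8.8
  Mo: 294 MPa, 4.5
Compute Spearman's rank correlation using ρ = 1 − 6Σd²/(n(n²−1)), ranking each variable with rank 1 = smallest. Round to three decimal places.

0.100

Ranks of variable 1: 4, 2, 1, 5, 3
Ranks of variable 2: 2, 3, 4, 5, 1
d = r₁ − r₂: 2, -1, -3, 0, 2
d²: 4, 1, 9, 0, 4; Σd² = 18
ρ = 1 − 6·18/(5·24) = 1 − 108/120 = 0.100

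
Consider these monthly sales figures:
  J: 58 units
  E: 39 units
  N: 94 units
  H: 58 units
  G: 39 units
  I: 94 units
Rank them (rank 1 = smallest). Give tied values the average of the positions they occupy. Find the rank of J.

Sorted (ascending): 39, 39, 58, 58, 94, 94
The 2 values of 39 occupy positions 1–2 → average rank (1+2)/2 = 1.5.
The 2 values of 58 occupy positions 3–4 → average rank (3+4)/2 = 3.5.
The 2 values of 94 occupy positions 5–6 → average rank (5+6)/2 = 5.5.
J has value 58 units → rank 3.5.

3.5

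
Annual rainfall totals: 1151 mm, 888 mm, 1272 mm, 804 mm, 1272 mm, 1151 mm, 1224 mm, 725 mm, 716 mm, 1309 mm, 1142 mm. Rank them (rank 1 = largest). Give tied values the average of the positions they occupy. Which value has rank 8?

888

Sorted (descending): 1309, 1272, 1272, 1224, 1151, 1151, 1142, 888, 804, 725, 716
The 2 values of 1272 occupy positions 2–3 → average rank (2+3)/2 = 2.5.
The 2 values of 1151 occupy positions 5–6 → average rank (5+6)/2 = 5.5.
Rank 8 → value 888.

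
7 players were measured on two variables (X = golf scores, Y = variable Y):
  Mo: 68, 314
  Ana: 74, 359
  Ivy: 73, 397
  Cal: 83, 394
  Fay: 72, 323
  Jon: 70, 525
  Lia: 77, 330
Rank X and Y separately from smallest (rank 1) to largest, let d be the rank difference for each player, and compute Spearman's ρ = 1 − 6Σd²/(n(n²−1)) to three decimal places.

0.214

Ranks of variable 1: 1, 5, 4, 7, 3, 2, 6
Ranks of variable 2: 1, 4, 6, 5, 2, 7, 3
d = r₁ − r₂: 0, 1, -2, 2, 1, -5, 3
d²: 0, 1, 4, 4, 1, 25, 9; Σd² = 44
ρ = 1 − 6·44/(7·48) = 1 − 264/336 = 0.214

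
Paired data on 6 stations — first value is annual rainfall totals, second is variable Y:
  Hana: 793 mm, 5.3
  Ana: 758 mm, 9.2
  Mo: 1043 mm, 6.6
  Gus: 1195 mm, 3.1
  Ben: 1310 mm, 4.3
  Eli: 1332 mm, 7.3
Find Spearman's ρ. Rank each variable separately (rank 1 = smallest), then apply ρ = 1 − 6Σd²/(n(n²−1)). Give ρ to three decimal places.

-0.314

Ranks of variable 1: 2, 1, 3, 4, 5, 6
Ranks of variable 2: 3, 6, 4, 1, 2, 5
d = r₁ − r₂: -1, -5, -1, 3, 3, 1
d²: 1, 25, 1, 9, 9, 1; Σd² = 46
ρ = 1 − 6·46/(6·35) = 1 − 276/210 = -0.314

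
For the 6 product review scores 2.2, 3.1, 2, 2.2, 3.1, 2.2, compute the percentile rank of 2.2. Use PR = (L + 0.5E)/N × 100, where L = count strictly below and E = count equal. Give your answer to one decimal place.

N = 6.
Strictly below 2.2: 1. Equal to 2.2: 3.
PR = (1 + 0.5·3)/6 × 100 = 41.7

41.7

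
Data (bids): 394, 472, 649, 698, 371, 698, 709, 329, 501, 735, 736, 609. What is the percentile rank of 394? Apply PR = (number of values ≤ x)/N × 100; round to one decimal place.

N = 12.
Strictly below 394: 2. Equal to 394: 1.
PR = 3/12 × 100 = 25.0

25.0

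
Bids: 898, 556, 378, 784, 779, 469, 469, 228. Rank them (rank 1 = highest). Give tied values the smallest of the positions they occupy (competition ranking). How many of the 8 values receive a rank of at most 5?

6

Sorted (descending): 898, 784, 779, 556, 469, 469, 378, 228
The 2 values of 469 occupy positions 5–6 → each gets rank 5.
Ranks ≤ 5: {1, 2, 3, 4, 5, 5} → 6 values.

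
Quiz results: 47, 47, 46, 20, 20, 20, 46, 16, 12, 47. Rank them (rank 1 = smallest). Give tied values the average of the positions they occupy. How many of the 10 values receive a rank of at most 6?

5

Sorted (ascending): 12, 16, 20, 20, 20, 46, 46, 47, 47, 47
The 3 values of 20 occupy positions 3–5 → average rank 4.
The 2 values of 46 occupy positions 6–7 → average rank (6+7)/2 = 6.5.
The 3 values of 47 occupy positions 8–10 → average rank 9.
Ranks ≤ 6: {1, 2, 4, 4, 4} → 5 values.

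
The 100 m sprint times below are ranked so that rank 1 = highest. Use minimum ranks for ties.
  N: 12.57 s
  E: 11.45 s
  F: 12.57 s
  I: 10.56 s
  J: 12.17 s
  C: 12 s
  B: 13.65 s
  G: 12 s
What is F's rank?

Sorted (descending): 13.65, 12.57, 12.57, 12.17, 12, 12, 11.45, 10.56
The 2 values of 12.57 occupy positions 2–3 → each gets rank 2.
The 2 values of 12 occupy positions 5–6 → each gets rank 5.
F has value 12.57 s → rank 2.

2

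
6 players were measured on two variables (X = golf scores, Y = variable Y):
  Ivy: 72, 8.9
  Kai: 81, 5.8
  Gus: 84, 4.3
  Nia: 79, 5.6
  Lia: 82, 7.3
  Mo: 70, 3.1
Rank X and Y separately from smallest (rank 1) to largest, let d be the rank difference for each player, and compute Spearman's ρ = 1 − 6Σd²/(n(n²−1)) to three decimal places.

0.086

Ranks of variable 1: 2, 4, 6, 3, 5, 1
Ranks of variable 2: 6, 4, 2, 3, 5, 1
d = r₁ − r₂: -4, 0, 4, 0, 0, 0
d²: 16, 0, 16, 0, 0, 0; Σd² = 32
ρ = 1 − 6·32/(6·35) = 1 − 192/210 = 0.086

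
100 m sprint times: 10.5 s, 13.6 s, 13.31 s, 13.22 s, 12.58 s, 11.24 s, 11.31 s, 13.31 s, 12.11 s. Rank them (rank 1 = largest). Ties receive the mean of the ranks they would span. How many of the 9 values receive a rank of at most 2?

1

Sorted (descending): 13.6, 13.31, 13.31, 13.22, 12.58, 12.11, 11.31, 11.24, 10.5
The 2 values of 13.31 occupy positions 2–3 → average rank (2+3)/2 = 2.5.
Ranks ≤ 2: {1} → 1 value.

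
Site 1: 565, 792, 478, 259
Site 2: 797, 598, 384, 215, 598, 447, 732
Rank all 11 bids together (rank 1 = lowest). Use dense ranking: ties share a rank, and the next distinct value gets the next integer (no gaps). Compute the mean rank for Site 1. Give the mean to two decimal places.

5.50

Sorted (ascending): 215, 259, 384, 447, 478, 565, 598, 598, 732, 792, 797
The 2 values of 598 share dense rank 7.
Remaining distinct values take the next consecutive integers.
Site 1 values → pooled ranks: 565→6, 792→9, 478→5, 259→2
Mean rank = (6 + 9 + 5 + 2) / 4 = 5.50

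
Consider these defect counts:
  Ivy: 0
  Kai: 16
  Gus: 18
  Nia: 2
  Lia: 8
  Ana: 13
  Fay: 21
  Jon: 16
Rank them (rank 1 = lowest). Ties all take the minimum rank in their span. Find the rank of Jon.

Sorted (ascending): 0, 2, 8, 13, 16, 16, 18, 21
The 2 values of 16 occupy positions 5–6 → each gets rank 5.
Jon has value 16 → rank 5.

5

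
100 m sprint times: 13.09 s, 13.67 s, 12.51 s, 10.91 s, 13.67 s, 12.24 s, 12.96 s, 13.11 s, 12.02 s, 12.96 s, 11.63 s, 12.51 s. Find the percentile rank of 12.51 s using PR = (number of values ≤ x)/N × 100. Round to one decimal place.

50.0

N = 12.
Strictly below 12.51: 4. Equal to 12.51: 2.
PR = 6/12 × 100 = 50.0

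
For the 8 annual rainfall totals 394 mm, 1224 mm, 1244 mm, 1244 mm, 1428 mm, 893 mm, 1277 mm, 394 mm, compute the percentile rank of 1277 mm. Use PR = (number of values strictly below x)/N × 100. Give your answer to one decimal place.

75.0

N = 8.
Strictly below 1277: 6. Equal to 1277: 1.
PR = 6/8 × 100 = 75.0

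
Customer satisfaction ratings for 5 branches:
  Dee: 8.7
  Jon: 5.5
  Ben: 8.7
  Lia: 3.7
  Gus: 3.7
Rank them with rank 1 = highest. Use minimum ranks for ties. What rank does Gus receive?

4

Sorted (descending): 8.7, 8.7, 5.5, 3.7, 3.7
The 2 values of 8.7 occupy positions 1–2 → each gets rank 1.
The 2 values of 3.7 occupy positions 4–5 → each gets rank 4.
Gus has value 3.7 → rank 4.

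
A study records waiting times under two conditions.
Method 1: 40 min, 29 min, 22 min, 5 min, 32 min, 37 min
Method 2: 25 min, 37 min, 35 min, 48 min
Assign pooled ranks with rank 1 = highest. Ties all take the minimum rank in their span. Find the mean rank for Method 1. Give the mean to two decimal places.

6.17

Sorted (descending): 48, 40, 37, 37, 35, 32, 29, 25, 22, 5
The 2 values of 37 occupy positions 3–4 → each gets rank 3.
Method 1 values → pooled ranks: 40→2, 29→7, 22→9, 5→10, 32→6, 37→3
Mean rank = (2 + 7 + 9 + 10 + 6 + 3) / 6 = 6.17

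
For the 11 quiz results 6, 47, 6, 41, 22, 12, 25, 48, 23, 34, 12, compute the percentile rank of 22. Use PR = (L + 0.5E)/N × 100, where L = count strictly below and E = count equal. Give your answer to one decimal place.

40.9

N = 11.
Strictly below 22: 4. Equal to 22: 1.
PR = (4 + 0.5·1)/11 × 100 = 40.9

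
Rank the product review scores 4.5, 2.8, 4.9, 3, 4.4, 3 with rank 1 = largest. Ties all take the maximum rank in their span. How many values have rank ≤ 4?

3

Sorted (descending): 4.9, 4.5, 4.4, 3, 3, 2.8
The 2 values of 3 occupy positions 4–5 → each gets rank 5.
Ranks ≤ 4: {1, 2, 3} → 3 values.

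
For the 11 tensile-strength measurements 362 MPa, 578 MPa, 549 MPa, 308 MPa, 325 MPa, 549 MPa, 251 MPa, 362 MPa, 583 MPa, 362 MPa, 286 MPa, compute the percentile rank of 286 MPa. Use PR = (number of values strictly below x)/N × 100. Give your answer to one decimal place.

9.1

N = 11.
Strictly below 286: 1. Equal to 286: 1.
PR = 1/11 × 100 = 9.1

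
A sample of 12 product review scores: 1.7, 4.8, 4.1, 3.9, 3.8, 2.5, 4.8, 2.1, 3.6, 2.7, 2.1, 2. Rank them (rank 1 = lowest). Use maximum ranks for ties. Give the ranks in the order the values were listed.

1, 12, 10, 9, 8, 5, 12, 4, 7, 6, 4, 2

Sorted (ascending): 1.7, 2, 2.1, 2.1, 2.5, 2.7, 3.6, 3.8, 3.9, 4.1, 4.8, 4.8
The 2 values of 2.1 occupy positions 3–4 → each gets rank 4.
The 2 values of 4.8 occupy positions 11–12 → each gets rank 12.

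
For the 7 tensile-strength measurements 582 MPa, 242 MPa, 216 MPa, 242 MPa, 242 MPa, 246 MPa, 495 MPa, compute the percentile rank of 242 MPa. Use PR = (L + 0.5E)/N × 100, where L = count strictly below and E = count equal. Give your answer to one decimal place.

35.7

N = 7.
Strictly below 242: 1. Equal to 242: 3.
PR = (1 + 0.5·3)/7 × 100 = 35.7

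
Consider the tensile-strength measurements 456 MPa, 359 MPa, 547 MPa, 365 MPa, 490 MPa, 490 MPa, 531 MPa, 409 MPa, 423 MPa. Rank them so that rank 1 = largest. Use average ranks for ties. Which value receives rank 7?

409

Sorted (descending): 547, 531, 490, 490, 456, 423, 409, 365, 359
The 2 values of 490 occupy positions 3–4 → average rank (3+4)/2 = 3.5.
Rank 7 → value 409.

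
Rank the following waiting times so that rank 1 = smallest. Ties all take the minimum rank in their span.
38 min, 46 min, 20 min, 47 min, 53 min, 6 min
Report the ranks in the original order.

3, 4, 2, 5, 6, 1

Sorted (ascending): 6, 20, 38, 46, 47, 53
No ties — each value takes its position as its rank.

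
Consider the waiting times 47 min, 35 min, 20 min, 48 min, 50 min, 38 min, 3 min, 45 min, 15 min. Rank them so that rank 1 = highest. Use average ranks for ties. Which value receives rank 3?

Sorted (descending): 50, 48, 47, 45, 38, 35, 20, 15, 3
No ties — each value takes its position as its rank.
Rank 3 → value 47.

47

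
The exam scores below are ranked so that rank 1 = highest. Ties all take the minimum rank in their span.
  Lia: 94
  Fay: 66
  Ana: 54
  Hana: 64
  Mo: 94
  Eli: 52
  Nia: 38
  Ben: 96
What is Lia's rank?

2

Sorted (descending): 96, 94, 94, 66, 64, 54, 52, 38
The 2 values of 94 occupy positions 2–3 → each gets rank 2.
Lia has value 94 → rank 2.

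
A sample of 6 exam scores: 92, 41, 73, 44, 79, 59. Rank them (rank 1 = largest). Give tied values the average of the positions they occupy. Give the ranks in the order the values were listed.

1, 6, 3, 5, 2, 4

Sorted (descending): 92, 79, 73, 59, 44, 41
No ties — each value takes its position as its rank.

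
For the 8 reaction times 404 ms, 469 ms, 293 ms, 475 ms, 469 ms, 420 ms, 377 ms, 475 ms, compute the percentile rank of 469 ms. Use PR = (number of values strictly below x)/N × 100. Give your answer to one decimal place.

N = 8.
Strictly below 469: 4. Equal to 469: 2.
PR = 4/8 × 100 = 50.0

50.0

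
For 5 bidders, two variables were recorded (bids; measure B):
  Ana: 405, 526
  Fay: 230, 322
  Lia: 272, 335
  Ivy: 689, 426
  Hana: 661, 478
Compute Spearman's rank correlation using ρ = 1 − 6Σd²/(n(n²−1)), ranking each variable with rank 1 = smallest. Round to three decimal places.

0.600

Ranks of variable 1: 3, 1, 2, 5, 4
Ranks of variable 2: 5, 1, 2, 3, 4
d = r₁ − r₂: -2, 0, 0, 2, 0
d²: 4, 0, 0, 4, 0; Σd² = 8
ρ = 1 − 6·8/(5·24) = 1 − 48/120 = 0.600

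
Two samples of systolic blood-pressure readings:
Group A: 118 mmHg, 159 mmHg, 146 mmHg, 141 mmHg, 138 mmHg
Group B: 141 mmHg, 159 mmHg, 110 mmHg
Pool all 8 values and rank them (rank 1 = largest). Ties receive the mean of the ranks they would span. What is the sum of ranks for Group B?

14

Sorted (descending): 159, 159, 146, 141, 141, 138, 118, 110
The 2 values of 159 occupy positions 1–2 → average rank (1+2)/2 = 1.5.
The 2 values of 141 occupy positions 4–5 → average rank (4+5)/2 = 4.5.
Group B values → pooled ranks: 141→4.5, 159→1.5, 110→8
Rank sum = 4.5 + 1.5 + 8 = 14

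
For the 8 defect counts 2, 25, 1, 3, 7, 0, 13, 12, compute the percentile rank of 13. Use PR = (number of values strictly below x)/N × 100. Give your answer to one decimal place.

75.0

N = 8.
Strictly below 13: 6. Equal to 13: 1.
PR = 6/8 × 100 = 75.0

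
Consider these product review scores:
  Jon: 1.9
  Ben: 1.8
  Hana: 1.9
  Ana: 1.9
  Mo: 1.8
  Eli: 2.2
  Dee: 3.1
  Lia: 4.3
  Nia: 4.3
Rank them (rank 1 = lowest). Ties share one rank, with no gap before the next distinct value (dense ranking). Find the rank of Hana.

Sorted (ascending): 1.8, 1.8, 1.9, 1.9, 1.9, 2.2, 3.1, 4.3, 4.3
The 2 values of 1.8 share dense rank 1.
The 3 values of 1.9 share dense rank 2.
The 2 values of 4.3 share dense rank 5.
Remaining distinct values take the next consecutive integers.
Hana has value 1.9 → rank 2.

2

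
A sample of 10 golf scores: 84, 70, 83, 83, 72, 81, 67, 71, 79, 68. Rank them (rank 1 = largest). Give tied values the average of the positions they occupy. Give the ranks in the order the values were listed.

Sorted (descending): 84, 83, 83, 81, 79, 72, 71, 70, 68, 67
The 2 values of 83 occupy positions 2–3 → average rank (2+3)/2 = 2.5.

1, 8, 2.5, 2.5, 6, 4, 10, 7, 5, 9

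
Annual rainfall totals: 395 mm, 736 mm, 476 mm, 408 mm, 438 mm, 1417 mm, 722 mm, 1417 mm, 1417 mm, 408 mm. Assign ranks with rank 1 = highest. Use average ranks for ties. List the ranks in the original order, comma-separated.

Sorted (descending): 1417, 1417, 1417, 736, 722, 476, 438, 408, 408, 395
The 3 values of 1417 occupy positions 1–3 → average rank 2.
The 2 values of 408 occupy positions 8–9 → average rank (8+9)/2 = 8.5.

10, 4, 6, 8.5, 7, 2, 5, 2, 2, 8.5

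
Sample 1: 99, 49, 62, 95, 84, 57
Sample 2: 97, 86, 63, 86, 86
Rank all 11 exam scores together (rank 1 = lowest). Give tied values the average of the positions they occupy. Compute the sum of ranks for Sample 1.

Sorted (ascending): 49, 57, 62, 63, 84, 86, 86, 86, 95, 97, 99
The 3 values of 86 occupy positions 6–8 → average rank 7.
Sample 1 values → pooled ranks: 99→11, 49→1, 62→3, 95→9, 84→5, 57→2
Rank sum = 11 + 1 + 3 + 9 + 5 + 2 = 31

31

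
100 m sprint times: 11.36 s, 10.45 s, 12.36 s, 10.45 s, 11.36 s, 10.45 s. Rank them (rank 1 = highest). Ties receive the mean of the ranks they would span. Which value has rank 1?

Sorted (descending): 12.36, 11.36, 11.36, 10.45, 10.45, 10.45
The 2 values of 11.36 occupy positions 2–3 → average rank (2+3)/2 = 2.5.
The 3 values of 10.45 occupy positions 4–6 → average rank 5.
Rank 1 → value 12.36.

12.36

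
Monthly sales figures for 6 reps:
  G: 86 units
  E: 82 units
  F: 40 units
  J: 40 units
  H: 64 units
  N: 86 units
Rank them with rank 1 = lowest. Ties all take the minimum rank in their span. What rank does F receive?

Sorted (ascending): 40, 40, 64, 82, 86, 86
The 2 values of 40 occupy positions 1–2 → each gets rank 1.
The 2 values of 86 occupy positions 5–6 → each gets rank 5.
F has value 40 units → rank 1.

1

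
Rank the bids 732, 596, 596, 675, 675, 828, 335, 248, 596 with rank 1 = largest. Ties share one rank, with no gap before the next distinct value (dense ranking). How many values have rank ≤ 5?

8

Sorted (descending): 828, 732, 675, 675, 596, 596, 596, 335, 248
The 2 values of 675 share dense rank 3.
The 3 values of 596 share dense rank 4.
Remaining distinct values take the next consecutive integers.
Ranks ≤ 5: {1, 2, 3, 3, 4, 4, 4, 5} → 8 values.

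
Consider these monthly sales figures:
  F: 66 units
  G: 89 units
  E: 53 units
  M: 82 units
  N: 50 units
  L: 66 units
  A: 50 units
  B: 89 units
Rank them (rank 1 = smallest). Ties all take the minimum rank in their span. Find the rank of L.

Sorted (ascending): 50, 50, 53, 66, 66, 82, 89, 89
The 2 values of 50 occupy positions 1–2 → each gets rank 1.
The 2 values of 66 occupy positions 4–5 → each gets rank 4.
The 2 values of 89 occupy positions 7–8 → each gets rank 7.
L has value 66 units → rank 4.

4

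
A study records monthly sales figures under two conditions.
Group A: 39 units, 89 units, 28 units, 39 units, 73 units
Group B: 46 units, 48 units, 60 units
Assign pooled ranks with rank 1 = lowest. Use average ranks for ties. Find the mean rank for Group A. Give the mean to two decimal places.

Sorted (ascending): 28, 39, 39, 46, 48, 60, 73, 89
The 2 values of 39 occupy positions 2–3 → average rank (2+3)/2 = 2.5.
Group A values → pooled ranks: 39→2.5, 89→8, 28→1, 39→2.5, 73→7
Mean rank = (2.5 + 8 + 1 + 2.5 + 7) / 5 = 4.20

4.20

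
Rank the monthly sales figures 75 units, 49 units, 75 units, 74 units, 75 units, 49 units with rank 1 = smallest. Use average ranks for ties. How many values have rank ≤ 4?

Sorted (ascending): 49, 49, 74, 75, 75, 75
The 2 values of 49 occupy positions 1–2 → average rank (1+2)/2 = 1.5.
The 3 values of 75 occupy positions 4–6 → average rank 5.
Ranks ≤ 4: {1.5, 1.5, 3} → 3 values.

3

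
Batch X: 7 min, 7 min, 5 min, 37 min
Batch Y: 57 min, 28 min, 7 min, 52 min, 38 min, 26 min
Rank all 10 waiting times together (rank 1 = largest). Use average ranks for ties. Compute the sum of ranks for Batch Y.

25

Sorted (descending): 57, 52, 38, 37, 28, 26, 7, 7, 7, 5
The 3 values of 7 occupy positions 7–9 → average rank 8.
Batch Y values → pooled ranks: 57→1, 28→5, 7→8, 52→2, 38→3, 26→6
Rank sum = 1 + 5 + 8 + 2 + 3 + 6 = 25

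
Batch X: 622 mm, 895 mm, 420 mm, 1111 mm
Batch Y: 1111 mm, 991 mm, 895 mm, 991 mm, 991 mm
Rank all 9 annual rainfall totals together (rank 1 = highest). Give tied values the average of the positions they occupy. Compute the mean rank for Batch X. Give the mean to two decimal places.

Sorted (descending): 1111, 1111, 991, 991, 991, 895, 895, 622, 420
The 2 values of 1111 occupy positions 1–2 → average rank (1+2)/2 = 1.5.
The 3 values of 991 occupy positions 3–5 → average rank 4.
The 2 values of 895 occupy positions 6–7 → average rank (6+7)/2 = 6.5.
Batch X values → pooled ranks: 622→8, 895→6.5, 420→9, 1111→1.5
Mean rank = (8 + 6.5 + 9 + 1.5) / 4 = 6.25

6.25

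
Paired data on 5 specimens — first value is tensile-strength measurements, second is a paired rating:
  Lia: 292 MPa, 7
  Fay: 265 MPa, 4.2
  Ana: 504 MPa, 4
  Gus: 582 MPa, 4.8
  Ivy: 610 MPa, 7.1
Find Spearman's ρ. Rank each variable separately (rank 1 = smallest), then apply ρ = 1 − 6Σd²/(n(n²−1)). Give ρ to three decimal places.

Ranks of variable 1: 2, 1, 3, 4, 5
Ranks of variable 2: 4, 2, 1, 3, 5
d = r₁ − r₂: -2, -1, 2, 1, 0
d²: 4, 1, 4, 1, 0; Σd² = 10
ρ = 1 − 6·10/(5·24) = 1 − 60/120 = 0.500

0.500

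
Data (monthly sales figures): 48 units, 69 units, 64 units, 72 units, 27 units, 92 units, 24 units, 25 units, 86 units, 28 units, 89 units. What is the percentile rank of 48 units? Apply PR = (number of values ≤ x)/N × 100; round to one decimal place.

45.5

N = 11.
Strictly below 48: 4. Equal to 48: 1.
PR = 5/11 × 100 = 45.5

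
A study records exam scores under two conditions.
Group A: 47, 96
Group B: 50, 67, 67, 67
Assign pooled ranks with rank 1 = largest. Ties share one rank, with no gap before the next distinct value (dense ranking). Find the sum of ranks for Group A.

5

Sorted (descending): 96, 67, 67, 67, 50, 47
The 3 values of 67 share dense rank 2.
Remaining distinct values take the next consecutive integers.
Group A values → pooled ranks: 47→4, 96→1
Rank sum = 4 + 1 = 5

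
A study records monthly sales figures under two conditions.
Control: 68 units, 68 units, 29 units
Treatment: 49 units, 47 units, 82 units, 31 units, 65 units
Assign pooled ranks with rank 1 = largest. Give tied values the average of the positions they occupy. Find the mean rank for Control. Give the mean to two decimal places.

Sorted (descending): 82, 68, 68, 65, 49, 47, 31, 29
The 2 values of 68 occupy positions 2–3 → average rank (2+3)/2 = 2.5.
Control values → pooled ranks: 68→2.5, 68→2.5, 29→8
Mean rank = (2.5 + 2.5 + 8) / 3 = 4.33

4.33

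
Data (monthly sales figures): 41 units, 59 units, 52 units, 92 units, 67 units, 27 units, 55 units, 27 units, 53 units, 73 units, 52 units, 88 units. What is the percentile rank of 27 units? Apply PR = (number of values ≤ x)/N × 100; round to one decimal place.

16.7

N = 12.
Strictly below 27: 0. Equal to 27: 2.
PR = 2/12 × 100 = 16.7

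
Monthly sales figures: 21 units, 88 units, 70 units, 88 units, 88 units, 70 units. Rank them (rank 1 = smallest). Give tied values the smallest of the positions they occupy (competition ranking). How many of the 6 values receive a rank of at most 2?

Sorted (ascending): 21, 70, 70, 88, 88, 88
The 2 values of 70 occupy positions 2–3 → each gets rank 2.
The 3 values of 88 occupy positions 4–6 → each gets rank 4.
Ranks ≤ 2: {1, 2, 2} → 3 values.

3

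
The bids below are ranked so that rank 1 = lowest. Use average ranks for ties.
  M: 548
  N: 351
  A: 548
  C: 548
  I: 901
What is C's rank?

Sorted (ascending): 351, 548, 548, 548, 901
The 3 values of 548 occupy positions 2–4 → average rank 3.
C has value 548 → rank 3.

3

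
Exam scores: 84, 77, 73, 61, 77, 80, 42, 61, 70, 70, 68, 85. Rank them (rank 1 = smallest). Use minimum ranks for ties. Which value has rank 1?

Sorted (ascending): 42, 61, 61, 68, 70, 70, 73, 77, 77, 80, 84, 85
The 2 values of 61 occupy positions 2–3 → each gets rank 2.
The 2 values of 70 occupy positions 5–6 → each gets rank 5.
The 2 values of 77 occupy positions 8–9 → each gets rank 8.
Rank 1 → value 42.

42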